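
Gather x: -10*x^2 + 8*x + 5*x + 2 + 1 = -10*x^2 + 13*x + 3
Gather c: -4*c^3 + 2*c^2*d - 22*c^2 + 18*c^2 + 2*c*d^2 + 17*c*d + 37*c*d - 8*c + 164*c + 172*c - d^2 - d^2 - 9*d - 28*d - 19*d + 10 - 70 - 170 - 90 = -4*c^3 + c^2*(2*d - 4) + c*(2*d^2 + 54*d + 328) - 2*d^2 - 56*d - 320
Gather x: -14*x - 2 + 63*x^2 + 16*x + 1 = 63*x^2 + 2*x - 1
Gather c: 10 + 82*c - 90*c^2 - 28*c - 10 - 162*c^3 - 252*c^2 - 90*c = -162*c^3 - 342*c^2 - 36*c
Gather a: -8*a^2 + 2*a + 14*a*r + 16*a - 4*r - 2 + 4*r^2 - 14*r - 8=-8*a^2 + a*(14*r + 18) + 4*r^2 - 18*r - 10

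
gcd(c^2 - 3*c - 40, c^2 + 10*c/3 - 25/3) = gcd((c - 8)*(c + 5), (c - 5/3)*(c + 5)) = c + 5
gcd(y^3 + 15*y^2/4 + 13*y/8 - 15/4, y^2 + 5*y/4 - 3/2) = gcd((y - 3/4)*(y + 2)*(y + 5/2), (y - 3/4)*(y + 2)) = y^2 + 5*y/4 - 3/2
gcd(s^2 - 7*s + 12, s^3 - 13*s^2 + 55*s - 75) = s - 3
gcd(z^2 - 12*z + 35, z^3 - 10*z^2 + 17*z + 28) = z - 7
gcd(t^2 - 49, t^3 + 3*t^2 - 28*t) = t + 7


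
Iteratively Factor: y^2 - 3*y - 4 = (y - 4)*(y + 1)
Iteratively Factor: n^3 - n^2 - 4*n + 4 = (n + 2)*(n^2 - 3*n + 2) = (n - 2)*(n + 2)*(n - 1)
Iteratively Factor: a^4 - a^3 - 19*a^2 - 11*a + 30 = (a + 2)*(a^3 - 3*a^2 - 13*a + 15) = (a + 2)*(a + 3)*(a^2 - 6*a + 5) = (a - 1)*(a + 2)*(a + 3)*(a - 5)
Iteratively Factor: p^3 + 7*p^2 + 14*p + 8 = (p + 2)*(p^2 + 5*p + 4) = (p + 2)*(p + 4)*(p + 1)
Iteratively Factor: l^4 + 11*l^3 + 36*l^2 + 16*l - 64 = (l - 1)*(l^3 + 12*l^2 + 48*l + 64) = (l - 1)*(l + 4)*(l^2 + 8*l + 16) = (l - 1)*(l + 4)^2*(l + 4)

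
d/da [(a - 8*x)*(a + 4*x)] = 2*a - 4*x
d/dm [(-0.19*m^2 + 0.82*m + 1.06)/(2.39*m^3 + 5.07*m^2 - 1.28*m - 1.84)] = (0.4541*m^4 - 3.9196*m^3 - 11.5144*m^2 - 10.0492*m - 0.152)/(5.7121*m^6 + 24.2346*m^5 + 19.5865*m^4 - 21.7744*m^3 - 17.0192*m^2 + 4.7104*m + 3.3856)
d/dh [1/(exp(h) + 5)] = -exp(h)/(exp(h) + 5)^2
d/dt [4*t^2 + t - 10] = 8*t + 1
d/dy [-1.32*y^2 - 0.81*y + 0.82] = -2.64*y - 0.81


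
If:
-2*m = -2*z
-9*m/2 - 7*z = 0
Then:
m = 0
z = 0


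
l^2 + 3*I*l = l*(l + 3*I)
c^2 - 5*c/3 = c*(c - 5/3)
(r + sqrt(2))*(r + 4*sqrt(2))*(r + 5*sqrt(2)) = r^3 + 10*sqrt(2)*r^2 + 58*r + 40*sqrt(2)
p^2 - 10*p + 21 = (p - 7)*(p - 3)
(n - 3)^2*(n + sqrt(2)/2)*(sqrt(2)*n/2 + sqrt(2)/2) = sqrt(2)*n^4/2 - 5*sqrt(2)*n^3/2 + n^3/2 - 5*n^2/2 + 3*sqrt(2)*n^2/2 + 3*n/2 + 9*sqrt(2)*n/2 + 9/2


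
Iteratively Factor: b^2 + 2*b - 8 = (b + 4)*(b - 2)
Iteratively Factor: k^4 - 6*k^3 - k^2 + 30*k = (k - 3)*(k^3 - 3*k^2 - 10*k) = k*(k - 3)*(k^2 - 3*k - 10) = k*(k - 3)*(k + 2)*(k - 5)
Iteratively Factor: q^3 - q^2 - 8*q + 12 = (q - 2)*(q^2 + q - 6) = (q - 2)*(q + 3)*(q - 2)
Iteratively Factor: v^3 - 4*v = (v)*(v^2 - 4) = v*(v + 2)*(v - 2)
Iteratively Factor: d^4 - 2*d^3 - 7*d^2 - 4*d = (d + 1)*(d^3 - 3*d^2 - 4*d) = (d - 4)*(d + 1)*(d^2 + d) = (d - 4)*(d + 1)^2*(d)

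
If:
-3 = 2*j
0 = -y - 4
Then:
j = -3/2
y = -4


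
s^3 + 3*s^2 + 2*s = s*(s + 1)*(s + 2)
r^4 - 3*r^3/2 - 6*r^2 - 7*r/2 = r*(r - 7/2)*(r + 1)^2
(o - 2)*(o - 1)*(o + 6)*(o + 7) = o^4 + 10*o^3 + 5*o^2 - 100*o + 84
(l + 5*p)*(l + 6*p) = l^2 + 11*l*p + 30*p^2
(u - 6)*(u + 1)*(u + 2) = u^3 - 3*u^2 - 16*u - 12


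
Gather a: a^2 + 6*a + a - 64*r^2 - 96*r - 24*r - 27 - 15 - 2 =a^2 + 7*a - 64*r^2 - 120*r - 44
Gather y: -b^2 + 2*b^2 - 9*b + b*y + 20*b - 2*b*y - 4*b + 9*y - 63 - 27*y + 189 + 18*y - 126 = b^2 - b*y + 7*b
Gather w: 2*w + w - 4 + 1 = 3*w - 3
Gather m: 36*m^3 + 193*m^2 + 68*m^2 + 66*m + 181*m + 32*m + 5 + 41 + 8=36*m^3 + 261*m^2 + 279*m + 54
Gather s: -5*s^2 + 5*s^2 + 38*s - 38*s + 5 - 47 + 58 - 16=0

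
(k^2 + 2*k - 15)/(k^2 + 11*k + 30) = (k - 3)/(k + 6)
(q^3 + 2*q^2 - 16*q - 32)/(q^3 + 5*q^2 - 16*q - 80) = (q + 2)/(q + 5)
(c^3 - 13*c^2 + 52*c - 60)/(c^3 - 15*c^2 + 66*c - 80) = (c - 6)/(c - 8)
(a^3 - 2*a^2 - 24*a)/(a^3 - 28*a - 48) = a/(a + 2)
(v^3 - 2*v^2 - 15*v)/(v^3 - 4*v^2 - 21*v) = (v - 5)/(v - 7)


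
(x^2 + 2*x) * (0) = 0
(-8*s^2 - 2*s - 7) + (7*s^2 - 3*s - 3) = -s^2 - 5*s - 10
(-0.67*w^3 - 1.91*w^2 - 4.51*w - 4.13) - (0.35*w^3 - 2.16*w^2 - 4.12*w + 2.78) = -1.02*w^3 + 0.25*w^2 - 0.39*w - 6.91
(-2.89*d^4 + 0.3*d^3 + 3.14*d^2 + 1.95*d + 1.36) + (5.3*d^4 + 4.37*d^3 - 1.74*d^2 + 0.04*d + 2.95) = 2.41*d^4 + 4.67*d^3 + 1.4*d^2 + 1.99*d + 4.31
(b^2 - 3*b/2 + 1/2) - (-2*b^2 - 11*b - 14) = 3*b^2 + 19*b/2 + 29/2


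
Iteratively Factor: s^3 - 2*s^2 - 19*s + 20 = (s - 5)*(s^2 + 3*s - 4) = (s - 5)*(s + 4)*(s - 1)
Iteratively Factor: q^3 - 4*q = (q - 2)*(q^2 + 2*q) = q*(q - 2)*(q + 2)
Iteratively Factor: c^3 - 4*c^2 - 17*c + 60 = (c - 3)*(c^2 - c - 20) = (c - 3)*(c + 4)*(c - 5)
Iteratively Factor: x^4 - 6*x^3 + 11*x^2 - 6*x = (x - 1)*(x^3 - 5*x^2 + 6*x) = (x - 2)*(x - 1)*(x^2 - 3*x) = x*(x - 2)*(x - 1)*(x - 3)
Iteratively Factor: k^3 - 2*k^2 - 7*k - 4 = (k + 1)*(k^2 - 3*k - 4) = (k + 1)^2*(k - 4)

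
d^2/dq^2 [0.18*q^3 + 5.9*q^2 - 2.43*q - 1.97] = 1.08*q + 11.8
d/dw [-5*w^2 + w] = 1 - 10*w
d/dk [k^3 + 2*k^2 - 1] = k*(3*k + 4)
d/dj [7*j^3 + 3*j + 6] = 21*j^2 + 3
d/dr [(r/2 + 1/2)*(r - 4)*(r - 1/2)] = 3*r^2/2 - 7*r/2 - 5/4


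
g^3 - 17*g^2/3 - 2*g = g*(g - 6)*(g + 1/3)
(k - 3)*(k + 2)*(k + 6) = k^3 + 5*k^2 - 12*k - 36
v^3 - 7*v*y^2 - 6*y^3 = (v - 3*y)*(v + y)*(v + 2*y)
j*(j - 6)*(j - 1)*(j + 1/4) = j^4 - 27*j^3/4 + 17*j^2/4 + 3*j/2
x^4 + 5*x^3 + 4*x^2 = x^2*(x + 1)*(x + 4)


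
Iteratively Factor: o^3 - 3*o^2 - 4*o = (o - 4)*(o^2 + o) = (o - 4)*(o + 1)*(o)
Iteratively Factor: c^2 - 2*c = (c)*(c - 2)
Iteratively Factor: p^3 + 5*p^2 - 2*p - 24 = (p - 2)*(p^2 + 7*p + 12) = (p - 2)*(p + 4)*(p + 3)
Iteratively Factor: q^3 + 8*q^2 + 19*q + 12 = (q + 4)*(q^2 + 4*q + 3) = (q + 3)*(q + 4)*(q + 1)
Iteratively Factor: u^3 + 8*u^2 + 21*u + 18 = (u + 2)*(u^2 + 6*u + 9) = (u + 2)*(u + 3)*(u + 3)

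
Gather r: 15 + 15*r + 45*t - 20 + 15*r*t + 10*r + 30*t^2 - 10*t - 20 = r*(15*t + 25) + 30*t^2 + 35*t - 25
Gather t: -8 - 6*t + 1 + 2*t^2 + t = 2*t^2 - 5*t - 7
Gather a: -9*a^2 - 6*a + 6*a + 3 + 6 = 9 - 9*a^2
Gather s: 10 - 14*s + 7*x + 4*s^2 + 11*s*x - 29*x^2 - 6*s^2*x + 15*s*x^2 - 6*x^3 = s^2*(4 - 6*x) + s*(15*x^2 + 11*x - 14) - 6*x^3 - 29*x^2 + 7*x + 10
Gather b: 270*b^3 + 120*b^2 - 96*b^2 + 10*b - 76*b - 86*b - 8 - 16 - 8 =270*b^3 + 24*b^2 - 152*b - 32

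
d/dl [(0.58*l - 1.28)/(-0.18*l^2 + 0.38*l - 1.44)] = (0.1044*l^2 - 0.4608*l - 0.3488)/(0.0324*l^4 - 0.1368*l^3 + 0.6628*l^2 - 1.0944*l + 2.0736)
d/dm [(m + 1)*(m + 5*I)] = 2*m + 1 + 5*I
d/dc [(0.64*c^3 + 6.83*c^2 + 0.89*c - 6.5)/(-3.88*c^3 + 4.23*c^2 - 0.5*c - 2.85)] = (8.88178419700125e-16*c^5 + 29.2076*c^4 + 6.2664*c^3 - 88.3117*c^2 + 16.059*c - 5.7865)/(15.0544*c^6 - 32.8248*c^5 + 21.7729*c^4 + 17.886*c^3 - 23.861*c^2 + 2.85*c + 8.1225)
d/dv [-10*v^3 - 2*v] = -30*v^2 - 2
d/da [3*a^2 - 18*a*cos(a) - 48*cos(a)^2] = 18*a*sin(a) + 6*a + 48*sin(2*a) - 18*cos(a)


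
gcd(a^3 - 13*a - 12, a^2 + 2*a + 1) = a + 1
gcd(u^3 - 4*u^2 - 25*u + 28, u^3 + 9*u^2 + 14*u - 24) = u^2 + 3*u - 4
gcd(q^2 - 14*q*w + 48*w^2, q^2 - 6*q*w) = q - 6*w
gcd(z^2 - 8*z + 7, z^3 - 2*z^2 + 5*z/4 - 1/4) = z - 1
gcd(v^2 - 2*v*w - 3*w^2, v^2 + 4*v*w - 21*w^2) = v - 3*w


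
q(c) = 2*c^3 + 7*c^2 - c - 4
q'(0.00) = -1.00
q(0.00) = -4.00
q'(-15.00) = 1139.00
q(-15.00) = -5164.00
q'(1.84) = 45.07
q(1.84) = 30.32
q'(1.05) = 20.32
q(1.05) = 4.98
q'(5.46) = 254.31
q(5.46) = 524.76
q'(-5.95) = 128.12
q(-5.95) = -171.52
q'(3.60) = 127.16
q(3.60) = 176.43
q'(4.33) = 172.11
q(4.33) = 285.28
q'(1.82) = 44.35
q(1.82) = 29.42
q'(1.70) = 40.14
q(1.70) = 24.36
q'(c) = 6*c^2 + 14*c - 1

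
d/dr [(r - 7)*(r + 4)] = 2*r - 3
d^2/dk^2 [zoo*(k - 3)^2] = zoo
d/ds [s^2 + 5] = 2*s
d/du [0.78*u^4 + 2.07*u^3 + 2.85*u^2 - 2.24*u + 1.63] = 3.12*u^3 + 6.21*u^2 + 5.7*u - 2.24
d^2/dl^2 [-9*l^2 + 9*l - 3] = -18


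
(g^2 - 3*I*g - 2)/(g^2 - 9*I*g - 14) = (g - I)/(g - 7*I)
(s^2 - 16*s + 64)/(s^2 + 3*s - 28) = (s^2 - 16*s + 64)/(s^2 + 3*s - 28)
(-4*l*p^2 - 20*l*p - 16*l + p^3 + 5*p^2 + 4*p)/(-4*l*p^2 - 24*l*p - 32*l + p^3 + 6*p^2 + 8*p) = (p + 1)/(p + 2)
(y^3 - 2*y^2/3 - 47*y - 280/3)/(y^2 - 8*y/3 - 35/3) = (y^2 - 3*y - 40)/(y - 5)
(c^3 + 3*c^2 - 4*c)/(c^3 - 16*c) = (c - 1)/(c - 4)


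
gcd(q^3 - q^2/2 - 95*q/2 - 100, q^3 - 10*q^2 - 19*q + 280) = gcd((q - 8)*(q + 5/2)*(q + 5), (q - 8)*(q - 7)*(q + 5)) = q^2 - 3*q - 40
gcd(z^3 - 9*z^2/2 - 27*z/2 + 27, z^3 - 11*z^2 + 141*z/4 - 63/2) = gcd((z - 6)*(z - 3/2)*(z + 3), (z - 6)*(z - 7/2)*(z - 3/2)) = z^2 - 15*z/2 + 9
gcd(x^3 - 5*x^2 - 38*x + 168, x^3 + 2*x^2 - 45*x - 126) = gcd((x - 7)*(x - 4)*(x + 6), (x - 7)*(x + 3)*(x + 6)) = x^2 - x - 42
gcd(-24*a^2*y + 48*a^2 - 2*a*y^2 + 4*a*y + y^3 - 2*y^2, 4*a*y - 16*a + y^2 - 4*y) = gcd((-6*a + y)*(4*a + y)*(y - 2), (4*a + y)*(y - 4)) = 4*a + y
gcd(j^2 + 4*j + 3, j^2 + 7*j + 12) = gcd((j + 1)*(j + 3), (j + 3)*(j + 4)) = j + 3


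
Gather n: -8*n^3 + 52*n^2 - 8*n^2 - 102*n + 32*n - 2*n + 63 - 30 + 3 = -8*n^3 + 44*n^2 - 72*n + 36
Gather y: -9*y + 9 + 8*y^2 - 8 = 8*y^2 - 9*y + 1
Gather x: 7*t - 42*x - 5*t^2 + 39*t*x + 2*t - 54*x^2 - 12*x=-5*t^2 + 9*t - 54*x^2 + x*(39*t - 54)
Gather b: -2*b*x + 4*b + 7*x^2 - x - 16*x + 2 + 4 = b*(4 - 2*x) + 7*x^2 - 17*x + 6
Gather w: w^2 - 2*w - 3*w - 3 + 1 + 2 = w^2 - 5*w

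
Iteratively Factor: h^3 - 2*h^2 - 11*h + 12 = (h - 4)*(h^2 + 2*h - 3) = (h - 4)*(h - 1)*(h + 3)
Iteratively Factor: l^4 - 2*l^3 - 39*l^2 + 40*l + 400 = (l - 5)*(l^3 + 3*l^2 - 24*l - 80) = (l - 5)*(l + 4)*(l^2 - l - 20) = (l - 5)*(l + 4)^2*(l - 5)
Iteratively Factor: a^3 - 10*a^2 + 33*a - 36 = (a - 3)*(a^2 - 7*a + 12) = (a - 4)*(a - 3)*(a - 3)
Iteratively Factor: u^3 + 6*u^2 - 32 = (u + 4)*(u^2 + 2*u - 8) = (u - 2)*(u + 4)*(u + 4)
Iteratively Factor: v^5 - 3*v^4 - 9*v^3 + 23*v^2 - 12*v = (v + 3)*(v^4 - 6*v^3 + 9*v^2 - 4*v) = v*(v + 3)*(v^3 - 6*v^2 + 9*v - 4) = v*(v - 1)*(v + 3)*(v^2 - 5*v + 4) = v*(v - 1)^2*(v + 3)*(v - 4)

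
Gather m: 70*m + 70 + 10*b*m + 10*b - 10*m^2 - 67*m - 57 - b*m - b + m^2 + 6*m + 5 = 9*b - 9*m^2 + m*(9*b + 9) + 18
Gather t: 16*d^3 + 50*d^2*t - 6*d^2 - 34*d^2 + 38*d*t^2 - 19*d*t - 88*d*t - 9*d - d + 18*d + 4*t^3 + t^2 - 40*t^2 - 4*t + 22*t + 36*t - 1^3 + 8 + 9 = 16*d^3 - 40*d^2 + 8*d + 4*t^3 + t^2*(38*d - 39) + t*(50*d^2 - 107*d + 54) + 16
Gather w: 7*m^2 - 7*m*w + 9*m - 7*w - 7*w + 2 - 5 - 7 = 7*m^2 + 9*m + w*(-7*m - 14) - 10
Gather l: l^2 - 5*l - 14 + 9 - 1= l^2 - 5*l - 6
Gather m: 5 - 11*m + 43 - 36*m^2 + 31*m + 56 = -36*m^2 + 20*m + 104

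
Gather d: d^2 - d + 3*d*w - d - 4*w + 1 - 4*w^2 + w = d^2 + d*(3*w - 2) - 4*w^2 - 3*w + 1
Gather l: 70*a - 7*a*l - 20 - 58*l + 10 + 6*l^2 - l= 70*a + 6*l^2 + l*(-7*a - 59) - 10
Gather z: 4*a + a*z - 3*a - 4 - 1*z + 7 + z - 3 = a*z + a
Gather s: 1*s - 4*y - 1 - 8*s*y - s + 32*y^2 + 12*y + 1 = -8*s*y + 32*y^2 + 8*y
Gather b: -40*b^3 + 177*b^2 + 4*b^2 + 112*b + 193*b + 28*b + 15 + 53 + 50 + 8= -40*b^3 + 181*b^2 + 333*b + 126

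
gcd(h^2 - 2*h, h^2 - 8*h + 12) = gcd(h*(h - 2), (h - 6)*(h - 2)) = h - 2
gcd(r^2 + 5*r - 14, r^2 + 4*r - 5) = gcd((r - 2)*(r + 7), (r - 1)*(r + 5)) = 1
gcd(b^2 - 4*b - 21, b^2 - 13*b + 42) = b - 7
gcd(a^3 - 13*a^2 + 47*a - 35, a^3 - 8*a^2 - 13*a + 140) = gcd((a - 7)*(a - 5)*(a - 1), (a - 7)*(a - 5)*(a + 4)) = a^2 - 12*a + 35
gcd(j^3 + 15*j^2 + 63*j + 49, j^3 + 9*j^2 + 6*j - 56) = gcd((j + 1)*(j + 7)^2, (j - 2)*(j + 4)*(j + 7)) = j + 7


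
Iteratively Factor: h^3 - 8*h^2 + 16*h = (h)*(h^2 - 8*h + 16) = h*(h - 4)*(h - 4)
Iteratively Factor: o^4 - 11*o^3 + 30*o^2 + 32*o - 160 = (o + 2)*(o^3 - 13*o^2 + 56*o - 80) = (o - 4)*(o + 2)*(o^2 - 9*o + 20) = (o - 4)^2*(o + 2)*(o - 5)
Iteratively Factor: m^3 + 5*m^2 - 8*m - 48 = (m - 3)*(m^2 + 8*m + 16) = (m - 3)*(m + 4)*(m + 4)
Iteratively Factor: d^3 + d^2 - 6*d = (d + 3)*(d^2 - 2*d) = d*(d + 3)*(d - 2)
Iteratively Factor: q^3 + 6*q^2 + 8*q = (q + 2)*(q^2 + 4*q) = (q + 2)*(q + 4)*(q)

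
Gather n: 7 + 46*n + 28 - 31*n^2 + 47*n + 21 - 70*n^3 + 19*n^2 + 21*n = -70*n^3 - 12*n^2 + 114*n + 56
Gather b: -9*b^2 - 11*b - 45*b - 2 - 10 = -9*b^2 - 56*b - 12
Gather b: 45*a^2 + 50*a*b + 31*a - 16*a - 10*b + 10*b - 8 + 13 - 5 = 45*a^2 + 50*a*b + 15*a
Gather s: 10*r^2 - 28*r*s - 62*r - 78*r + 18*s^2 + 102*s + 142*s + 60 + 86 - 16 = 10*r^2 - 140*r + 18*s^2 + s*(244 - 28*r) + 130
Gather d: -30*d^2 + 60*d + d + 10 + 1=-30*d^2 + 61*d + 11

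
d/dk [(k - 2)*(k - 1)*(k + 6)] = 3*k^2 + 6*k - 16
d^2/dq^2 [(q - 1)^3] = 6*q - 6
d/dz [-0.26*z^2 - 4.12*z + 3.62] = -0.52*z - 4.12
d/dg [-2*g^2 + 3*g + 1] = 3 - 4*g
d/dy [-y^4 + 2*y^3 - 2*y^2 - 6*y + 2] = -4*y^3 + 6*y^2 - 4*y - 6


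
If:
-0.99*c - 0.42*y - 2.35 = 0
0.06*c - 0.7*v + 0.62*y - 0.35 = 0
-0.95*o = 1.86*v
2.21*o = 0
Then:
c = -2.73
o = 0.00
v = 0.00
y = 0.83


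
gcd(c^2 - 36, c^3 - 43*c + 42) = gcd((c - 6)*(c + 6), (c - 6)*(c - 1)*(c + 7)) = c - 6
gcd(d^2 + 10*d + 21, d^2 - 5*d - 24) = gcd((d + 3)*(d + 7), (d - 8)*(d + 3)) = d + 3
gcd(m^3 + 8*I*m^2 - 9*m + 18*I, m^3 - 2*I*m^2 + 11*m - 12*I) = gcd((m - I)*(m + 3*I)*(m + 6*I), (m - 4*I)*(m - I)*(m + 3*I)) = m^2 + 2*I*m + 3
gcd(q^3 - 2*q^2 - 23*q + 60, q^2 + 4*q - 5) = q + 5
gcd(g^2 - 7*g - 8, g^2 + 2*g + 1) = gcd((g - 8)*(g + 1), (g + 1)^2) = g + 1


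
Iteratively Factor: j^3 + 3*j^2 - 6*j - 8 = (j + 1)*(j^2 + 2*j - 8) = (j + 1)*(j + 4)*(j - 2)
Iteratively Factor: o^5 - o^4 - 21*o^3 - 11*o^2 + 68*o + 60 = (o + 2)*(o^4 - 3*o^3 - 15*o^2 + 19*o + 30) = (o - 5)*(o + 2)*(o^3 + 2*o^2 - 5*o - 6) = (o - 5)*(o - 2)*(o + 2)*(o^2 + 4*o + 3) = (o - 5)*(o - 2)*(o + 1)*(o + 2)*(o + 3)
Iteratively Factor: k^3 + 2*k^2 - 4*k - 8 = (k + 2)*(k^2 - 4) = (k - 2)*(k + 2)*(k + 2)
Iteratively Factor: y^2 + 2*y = (y)*(y + 2)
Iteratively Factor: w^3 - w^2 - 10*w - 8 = (w + 2)*(w^2 - 3*w - 4) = (w + 1)*(w + 2)*(w - 4)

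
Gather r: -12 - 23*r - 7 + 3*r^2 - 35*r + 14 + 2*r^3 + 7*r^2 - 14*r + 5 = 2*r^3 + 10*r^2 - 72*r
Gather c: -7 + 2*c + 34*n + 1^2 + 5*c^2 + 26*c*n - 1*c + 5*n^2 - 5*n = 5*c^2 + c*(26*n + 1) + 5*n^2 + 29*n - 6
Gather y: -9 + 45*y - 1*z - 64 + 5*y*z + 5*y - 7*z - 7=y*(5*z + 50) - 8*z - 80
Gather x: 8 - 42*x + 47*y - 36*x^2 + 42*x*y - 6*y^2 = -36*x^2 + x*(42*y - 42) - 6*y^2 + 47*y + 8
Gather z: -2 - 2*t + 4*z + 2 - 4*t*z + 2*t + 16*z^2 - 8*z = 16*z^2 + z*(-4*t - 4)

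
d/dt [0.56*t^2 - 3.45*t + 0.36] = 1.12*t - 3.45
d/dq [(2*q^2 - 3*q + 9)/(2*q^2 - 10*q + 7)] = (-14*q^2 - 8*q + 69)/(4*q^4 - 40*q^3 + 128*q^2 - 140*q + 49)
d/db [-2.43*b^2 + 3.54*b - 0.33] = 3.54 - 4.86*b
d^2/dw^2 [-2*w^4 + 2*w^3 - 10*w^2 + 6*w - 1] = -24*w^2 + 12*w - 20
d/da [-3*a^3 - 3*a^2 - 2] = 3*a*(-3*a - 2)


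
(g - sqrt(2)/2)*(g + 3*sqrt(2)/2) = g^2 + sqrt(2)*g - 3/2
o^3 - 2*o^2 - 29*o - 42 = (o - 7)*(o + 2)*(o + 3)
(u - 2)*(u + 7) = u^2 + 5*u - 14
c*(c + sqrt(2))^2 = c^3 + 2*sqrt(2)*c^2 + 2*c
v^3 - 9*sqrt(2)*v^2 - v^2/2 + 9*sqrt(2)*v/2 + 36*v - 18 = (v - 1/2)*(v - 6*sqrt(2))*(v - 3*sqrt(2))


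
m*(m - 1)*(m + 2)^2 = m^4 + 3*m^3 - 4*m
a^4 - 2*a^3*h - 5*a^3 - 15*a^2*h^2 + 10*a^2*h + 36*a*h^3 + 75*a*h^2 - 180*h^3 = (a - 5)*(a - 3*h)^2*(a + 4*h)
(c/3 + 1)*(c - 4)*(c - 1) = c^3/3 - 2*c^2/3 - 11*c/3 + 4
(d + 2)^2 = d^2 + 4*d + 4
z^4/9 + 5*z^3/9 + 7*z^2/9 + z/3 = z*(z/3 + 1/3)*(z/3 + 1)*(z + 1)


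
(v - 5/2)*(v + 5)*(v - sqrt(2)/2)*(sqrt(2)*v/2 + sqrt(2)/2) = sqrt(2)*v^4/2 - v^3/2 + 7*sqrt(2)*v^3/4 - 5*sqrt(2)*v^2 - 7*v^2/4 - 25*sqrt(2)*v/4 + 5*v + 25/4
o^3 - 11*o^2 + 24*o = o*(o - 8)*(o - 3)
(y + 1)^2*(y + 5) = y^3 + 7*y^2 + 11*y + 5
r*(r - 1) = r^2 - r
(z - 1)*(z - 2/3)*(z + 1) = z^3 - 2*z^2/3 - z + 2/3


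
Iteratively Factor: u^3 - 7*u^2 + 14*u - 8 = (u - 4)*(u^2 - 3*u + 2) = (u - 4)*(u - 2)*(u - 1)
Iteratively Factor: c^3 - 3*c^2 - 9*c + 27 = (c + 3)*(c^2 - 6*c + 9) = (c - 3)*(c + 3)*(c - 3)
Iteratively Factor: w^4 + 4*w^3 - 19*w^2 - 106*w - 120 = (w + 4)*(w^3 - 19*w - 30) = (w + 3)*(w + 4)*(w^2 - 3*w - 10) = (w + 2)*(w + 3)*(w + 4)*(w - 5)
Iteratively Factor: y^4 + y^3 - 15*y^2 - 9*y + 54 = (y + 3)*(y^3 - 2*y^2 - 9*y + 18) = (y - 2)*(y + 3)*(y^2 - 9) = (y - 2)*(y + 3)^2*(y - 3)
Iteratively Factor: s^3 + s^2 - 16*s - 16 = (s + 4)*(s^2 - 3*s - 4) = (s + 1)*(s + 4)*(s - 4)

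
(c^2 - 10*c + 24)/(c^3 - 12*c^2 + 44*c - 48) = 1/(c - 2)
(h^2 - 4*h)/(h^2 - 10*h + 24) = h/(h - 6)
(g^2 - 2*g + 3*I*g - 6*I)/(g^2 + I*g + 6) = (g - 2)/(g - 2*I)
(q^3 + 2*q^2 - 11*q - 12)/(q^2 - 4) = (q^3 + 2*q^2 - 11*q - 12)/(q^2 - 4)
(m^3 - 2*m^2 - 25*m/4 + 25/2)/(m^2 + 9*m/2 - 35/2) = (m^2 + m/2 - 5)/(m + 7)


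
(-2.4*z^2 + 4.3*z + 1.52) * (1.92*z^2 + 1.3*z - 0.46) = -4.608*z^4 + 5.136*z^3 + 9.6124*z^2 - 0.00199999999999978*z - 0.6992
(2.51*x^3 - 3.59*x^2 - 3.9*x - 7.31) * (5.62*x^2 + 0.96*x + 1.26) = 14.1062*x^5 - 17.7662*x^4 - 22.2018*x^3 - 49.3496*x^2 - 11.9316*x - 9.2106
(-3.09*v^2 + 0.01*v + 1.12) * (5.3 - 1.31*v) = 4.0479*v^3 - 16.3901*v^2 - 1.4142*v + 5.936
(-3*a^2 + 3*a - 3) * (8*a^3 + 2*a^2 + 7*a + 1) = -24*a^5 + 18*a^4 - 39*a^3 + 12*a^2 - 18*a - 3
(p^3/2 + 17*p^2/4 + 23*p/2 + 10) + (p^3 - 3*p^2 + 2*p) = 3*p^3/2 + 5*p^2/4 + 27*p/2 + 10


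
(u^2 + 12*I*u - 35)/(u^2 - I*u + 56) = (u + 5*I)/(u - 8*I)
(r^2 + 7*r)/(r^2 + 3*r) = (r + 7)/(r + 3)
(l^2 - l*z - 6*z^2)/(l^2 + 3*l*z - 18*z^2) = (l + 2*z)/(l + 6*z)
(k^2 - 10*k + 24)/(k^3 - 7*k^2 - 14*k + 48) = (k^2 - 10*k + 24)/(k^3 - 7*k^2 - 14*k + 48)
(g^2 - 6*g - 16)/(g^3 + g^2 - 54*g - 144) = (g + 2)/(g^2 + 9*g + 18)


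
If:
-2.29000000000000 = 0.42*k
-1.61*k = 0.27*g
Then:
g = 32.51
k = -5.45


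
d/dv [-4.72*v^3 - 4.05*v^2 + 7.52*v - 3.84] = -14.16*v^2 - 8.1*v + 7.52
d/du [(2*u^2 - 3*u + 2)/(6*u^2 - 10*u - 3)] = (-2*u^2 - 36*u + 29)/(36*u^4 - 120*u^3 + 64*u^2 + 60*u + 9)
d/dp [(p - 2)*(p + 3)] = 2*p + 1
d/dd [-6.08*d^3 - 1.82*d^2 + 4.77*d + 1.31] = -18.24*d^2 - 3.64*d + 4.77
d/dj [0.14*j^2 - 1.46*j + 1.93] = 0.28*j - 1.46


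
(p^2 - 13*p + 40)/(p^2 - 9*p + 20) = (p - 8)/(p - 4)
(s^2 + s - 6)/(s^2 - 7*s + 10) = (s + 3)/(s - 5)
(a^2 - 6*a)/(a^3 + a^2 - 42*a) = 1/(a + 7)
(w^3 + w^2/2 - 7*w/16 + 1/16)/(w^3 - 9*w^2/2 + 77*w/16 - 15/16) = (4*w^2 + 3*w - 1)/(4*w^2 - 17*w + 15)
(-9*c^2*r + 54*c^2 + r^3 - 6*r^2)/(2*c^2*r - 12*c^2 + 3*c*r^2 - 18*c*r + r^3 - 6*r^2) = (-9*c^2 + r^2)/(2*c^2 + 3*c*r + r^2)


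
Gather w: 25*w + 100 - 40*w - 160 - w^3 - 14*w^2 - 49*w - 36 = -w^3 - 14*w^2 - 64*w - 96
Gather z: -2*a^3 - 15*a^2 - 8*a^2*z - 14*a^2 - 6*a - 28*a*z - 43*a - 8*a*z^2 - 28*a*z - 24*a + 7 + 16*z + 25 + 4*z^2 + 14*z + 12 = -2*a^3 - 29*a^2 - 73*a + z^2*(4 - 8*a) + z*(-8*a^2 - 56*a + 30) + 44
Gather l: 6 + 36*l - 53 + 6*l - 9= 42*l - 56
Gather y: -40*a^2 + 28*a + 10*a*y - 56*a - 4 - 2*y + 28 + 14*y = -40*a^2 - 28*a + y*(10*a + 12) + 24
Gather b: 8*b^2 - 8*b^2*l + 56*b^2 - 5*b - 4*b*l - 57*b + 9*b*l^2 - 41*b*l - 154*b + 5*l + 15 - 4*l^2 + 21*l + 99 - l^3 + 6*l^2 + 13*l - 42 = b^2*(64 - 8*l) + b*(9*l^2 - 45*l - 216) - l^3 + 2*l^2 + 39*l + 72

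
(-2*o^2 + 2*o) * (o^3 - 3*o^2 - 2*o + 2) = -2*o^5 + 8*o^4 - 2*o^3 - 8*o^2 + 4*o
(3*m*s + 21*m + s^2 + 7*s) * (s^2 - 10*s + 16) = 3*m*s^3 - 9*m*s^2 - 162*m*s + 336*m + s^4 - 3*s^3 - 54*s^2 + 112*s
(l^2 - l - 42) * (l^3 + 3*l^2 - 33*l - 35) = l^5 + 2*l^4 - 78*l^3 - 128*l^2 + 1421*l + 1470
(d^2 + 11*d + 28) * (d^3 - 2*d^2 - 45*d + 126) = d^5 + 9*d^4 - 39*d^3 - 425*d^2 + 126*d + 3528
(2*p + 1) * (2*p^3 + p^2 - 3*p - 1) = 4*p^4 + 4*p^3 - 5*p^2 - 5*p - 1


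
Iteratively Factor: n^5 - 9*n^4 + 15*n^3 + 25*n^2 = (n)*(n^4 - 9*n^3 + 15*n^2 + 25*n) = n*(n + 1)*(n^3 - 10*n^2 + 25*n) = n*(n - 5)*(n + 1)*(n^2 - 5*n) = n^2*(n - 5)*(n + 1)*(n - 5)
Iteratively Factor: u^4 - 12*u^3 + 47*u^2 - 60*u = (u)*(u^3 - 12*u^2 + 47*u - 60) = u*(u - 4)*(u^2 - 8*u + 15) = u*(u - 4)*(u - 3)*(u - 5)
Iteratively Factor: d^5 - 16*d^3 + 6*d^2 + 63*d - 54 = (d - 3)*(d^4 + 3*d^3 - 7*d^2 - 15*d + 18) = (d - 3)*(d - 2)*(d^3 + 5*d^2 + 3*d - 9) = (d - 3)*(d - 2)*(d + 3)*(d^2 + 2*d - 3) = (d - 3)*(d - 2)*(d + 3)^2*(d - 1)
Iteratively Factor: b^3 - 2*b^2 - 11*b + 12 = (b - 1)*(b^2 - b - 12) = (b - 1)*(b + 3)*(b - 4)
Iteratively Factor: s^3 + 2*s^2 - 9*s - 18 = (s + 3)*(s^2 - s - 6) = (s - 3)*(s + 3)*(s + 2)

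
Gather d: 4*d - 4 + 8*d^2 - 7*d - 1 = 8*d^2 - 3*d - 5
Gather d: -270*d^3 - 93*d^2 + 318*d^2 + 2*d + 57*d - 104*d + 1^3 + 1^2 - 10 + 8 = -270*d^3 + 225*d^2 - 45*d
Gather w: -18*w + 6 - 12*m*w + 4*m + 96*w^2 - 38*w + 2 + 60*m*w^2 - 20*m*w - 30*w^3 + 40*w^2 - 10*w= 4*m - 30*w^3 + w^2*(60*m + 136) + w*(-32*m - 66) + 8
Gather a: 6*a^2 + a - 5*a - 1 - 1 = 6*a^2 - 4*a - 2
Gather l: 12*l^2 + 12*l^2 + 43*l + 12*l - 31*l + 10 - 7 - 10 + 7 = 24*l^2 + 24*l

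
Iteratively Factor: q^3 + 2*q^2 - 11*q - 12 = (q - 3)*(q^2 + 5*q + 4) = (q - 3)*(q + 1)*(q + 4)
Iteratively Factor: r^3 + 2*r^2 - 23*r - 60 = (r - 5)*(r^2 + 7*r + 12) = (r - 5)*(r + 4)*(r + 3)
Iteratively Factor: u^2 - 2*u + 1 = (u - 1)*(u - 1)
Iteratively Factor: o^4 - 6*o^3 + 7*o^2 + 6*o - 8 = (o - 1)*(o^3 - 5*o^2 + 2*o + 8) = (o - 4)*(o - 1)*(o^2 - o - 2) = (o - 4)*(o - 1)*(o + 1)*(o - 2)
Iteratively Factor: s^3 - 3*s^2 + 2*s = (s)*(s^2 - 3*s + 2) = s*(s - 1)*(s - 2)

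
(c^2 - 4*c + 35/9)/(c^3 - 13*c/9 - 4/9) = (-9*c^2 + 36*c - 35)/(-9*c^3 + 13*c + 4)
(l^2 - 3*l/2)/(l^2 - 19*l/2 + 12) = l/(l - 8)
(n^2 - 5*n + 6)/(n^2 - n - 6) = (n - 2)/(n + 2)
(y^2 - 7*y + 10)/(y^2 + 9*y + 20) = (y^2 - 7*y + 10)/(y^2 + 9*y + 20)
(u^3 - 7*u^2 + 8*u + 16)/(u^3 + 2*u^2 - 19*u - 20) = (u - 4)/(u + 5)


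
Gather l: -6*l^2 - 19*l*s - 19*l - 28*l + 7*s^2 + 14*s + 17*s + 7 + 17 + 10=-6*l^2 + l*(-19*s - 47) + 7*s^2 + 31*s + 34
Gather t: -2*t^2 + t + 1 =-2*t^2 + t + 1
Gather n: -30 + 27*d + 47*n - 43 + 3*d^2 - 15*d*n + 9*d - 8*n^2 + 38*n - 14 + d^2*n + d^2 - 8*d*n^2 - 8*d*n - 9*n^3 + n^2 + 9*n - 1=4*d^2 + 36*d - 9*n^3 + n^2*(-8*d - 7) + n*(d^2 - 23*d + 94) - 88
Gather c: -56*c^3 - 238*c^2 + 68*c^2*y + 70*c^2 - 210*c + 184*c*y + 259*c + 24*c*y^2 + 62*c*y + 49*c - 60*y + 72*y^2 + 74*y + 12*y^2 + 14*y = -56*c^3 + c^2*(68*y - 168) + c*(24*y^2 + 246*y + 98) + 84*y^2 + 28*y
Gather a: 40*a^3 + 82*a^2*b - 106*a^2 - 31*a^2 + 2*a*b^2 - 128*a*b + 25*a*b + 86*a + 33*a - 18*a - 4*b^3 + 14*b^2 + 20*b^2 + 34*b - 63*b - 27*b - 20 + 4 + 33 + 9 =40*a^3 + a^2*(82*b - 137) + a*(2*b^2 - 103*b + 101) - 4*b^3 + 34*b^2 - 56*b + 26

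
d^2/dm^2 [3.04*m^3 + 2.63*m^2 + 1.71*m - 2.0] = 18.24*m + 5.26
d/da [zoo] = 0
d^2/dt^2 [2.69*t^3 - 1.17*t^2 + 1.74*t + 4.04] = 16.14*t - 2.34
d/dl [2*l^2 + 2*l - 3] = 4*l + 2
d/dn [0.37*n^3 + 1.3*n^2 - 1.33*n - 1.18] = 1.11*n^2 + 2.6*n - 1.33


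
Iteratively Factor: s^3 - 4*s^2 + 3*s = (s - 1)*(s^2 - 3*s) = s*(s - 1)*(s - 3)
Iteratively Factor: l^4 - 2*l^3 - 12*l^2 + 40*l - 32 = (l + 4)*(l^3 - 6*l^2 + 12*l - 8) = (l - 2)*(l + 4)*(l^2 - 4*l + 4) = (l - 2)^2*(l + 4)*(l - 2)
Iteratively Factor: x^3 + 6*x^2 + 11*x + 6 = (x + 1)*(x^2 + 5*x + 6) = (x + 1)*(x + 3)*(x + 2)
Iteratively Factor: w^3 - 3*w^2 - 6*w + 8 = (w + 2)*(w^2 - 5*w + 4) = (w - 1)*(w + 2)*(w - 4)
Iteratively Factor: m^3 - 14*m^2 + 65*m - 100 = (m - 4)*(m^2 - 10*m + 25) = (m - 5)*(m - 4)*(m - 5)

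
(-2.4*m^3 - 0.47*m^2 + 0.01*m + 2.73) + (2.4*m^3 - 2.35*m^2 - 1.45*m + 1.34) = -2.82*m^2 - 1.44*m + 4.07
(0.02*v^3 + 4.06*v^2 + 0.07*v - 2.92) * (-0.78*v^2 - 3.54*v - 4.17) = -0.0156*v^5 - 3.2376*v^4 - 14.5104*v^3 - 14.9004*v^2 + 10.0449*v + 12.1764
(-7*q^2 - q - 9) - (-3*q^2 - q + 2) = -4*q^2 - 11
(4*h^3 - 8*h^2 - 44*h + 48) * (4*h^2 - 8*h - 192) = 16*h^5 - 64*h^4 - 880*h^3 + 2080*h^2 + 8064*h - 9216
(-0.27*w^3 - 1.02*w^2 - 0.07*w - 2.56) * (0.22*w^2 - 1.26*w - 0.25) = -0.0594*w^5 + 0.1158*w^4 + 1.3373*w^3 - 0.22*w^2 + 3.2431*w + 0.64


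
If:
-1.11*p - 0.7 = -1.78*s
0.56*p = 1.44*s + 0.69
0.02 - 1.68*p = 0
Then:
No Solution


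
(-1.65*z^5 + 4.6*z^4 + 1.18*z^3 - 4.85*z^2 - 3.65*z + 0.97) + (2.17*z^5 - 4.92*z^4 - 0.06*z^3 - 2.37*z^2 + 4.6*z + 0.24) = 0.52*z^5 - 0.32*z^4 + 1.12*z^3 - 7.22*z^2 + 0.95*z + 1.21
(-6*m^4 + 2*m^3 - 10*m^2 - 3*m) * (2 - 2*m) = 12*m^5 - 16*m^4 + 24*m^3 - 14*m^2 - 6*m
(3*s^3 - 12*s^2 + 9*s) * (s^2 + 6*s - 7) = 3*s^5 + 6*s^4 - 84*s^3 + 138*s^2 - 63*s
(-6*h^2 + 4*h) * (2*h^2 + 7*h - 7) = -12*h^4 - 34*h^3 + 70*h^2 - 28*h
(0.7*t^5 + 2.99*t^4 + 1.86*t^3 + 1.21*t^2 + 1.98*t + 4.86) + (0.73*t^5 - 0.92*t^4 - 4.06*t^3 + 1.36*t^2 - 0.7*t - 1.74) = 1.43*t^5 + 2.07*t^4 - 2.2*t^3 + 2.57*t^2 + 1.28*t + 3.12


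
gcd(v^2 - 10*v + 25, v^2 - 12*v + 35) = v - 5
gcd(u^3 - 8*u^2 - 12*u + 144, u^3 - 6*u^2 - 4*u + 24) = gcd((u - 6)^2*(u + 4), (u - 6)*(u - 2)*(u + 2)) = u - 6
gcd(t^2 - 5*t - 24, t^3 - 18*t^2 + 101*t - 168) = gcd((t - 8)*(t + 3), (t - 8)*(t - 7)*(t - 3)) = t - 8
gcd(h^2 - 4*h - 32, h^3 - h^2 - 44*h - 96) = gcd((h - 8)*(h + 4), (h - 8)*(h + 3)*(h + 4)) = h^2 - 4*h - 32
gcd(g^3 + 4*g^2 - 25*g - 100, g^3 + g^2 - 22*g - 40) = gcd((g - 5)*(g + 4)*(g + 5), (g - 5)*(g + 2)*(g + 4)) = g^2 - g - 20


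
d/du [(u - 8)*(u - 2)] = 2*u - 10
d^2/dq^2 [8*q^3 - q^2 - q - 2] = 48*q - 2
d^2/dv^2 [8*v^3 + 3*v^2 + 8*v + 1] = 48*v + 6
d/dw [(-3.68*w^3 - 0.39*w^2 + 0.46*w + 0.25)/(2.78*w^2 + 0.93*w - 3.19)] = (-10.2304*w^4 - 6.8448*w^3 + 33.5761*w^2 + 1.0982*w - 1.6999)/(7.7284*w^4 + 5.1708*w^3 - 16.8715*w^2 - 5.9334*w + 10.1761)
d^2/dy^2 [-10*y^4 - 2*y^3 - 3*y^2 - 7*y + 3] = -120*y^2 - 12*y - 6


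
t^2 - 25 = (t - 5)*(t + 5)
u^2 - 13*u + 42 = (u - 7)*(u - 6)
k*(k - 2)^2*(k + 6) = k^4 + 2*k^3 - 20*k^2 + 24*k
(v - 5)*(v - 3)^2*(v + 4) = v^4 - 7*v^3 - 5*v^2 + 111*v - 180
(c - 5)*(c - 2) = c^2 - 7*c + 10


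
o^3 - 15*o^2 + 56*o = o*(o - 8)*(o - 7)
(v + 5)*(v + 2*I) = v^2 + 5*v + 2*I*v + 10*I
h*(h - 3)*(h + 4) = h^3 + h^2 - 12*h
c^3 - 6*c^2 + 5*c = c*(c - 5)*(c - 1)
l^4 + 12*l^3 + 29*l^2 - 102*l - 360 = (l - 3)*(l + 4)*(l + 5)*(l + 6)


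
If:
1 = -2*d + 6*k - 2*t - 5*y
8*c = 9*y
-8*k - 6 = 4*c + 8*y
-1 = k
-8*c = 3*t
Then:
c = 9/50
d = -171/50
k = -1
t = -12/25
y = 4/25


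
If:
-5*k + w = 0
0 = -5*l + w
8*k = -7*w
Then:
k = 0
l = 0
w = 0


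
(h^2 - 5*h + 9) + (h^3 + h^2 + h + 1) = h^3 + 2*h^2 - 4*h + 10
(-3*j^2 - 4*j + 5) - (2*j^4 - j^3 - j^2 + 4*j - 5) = -2*j^4 + j^3 - 2*j^2 - 8*j + 10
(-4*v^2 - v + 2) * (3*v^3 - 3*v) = -12*v^5 - 3*v^4 + 18*v^3 + 3*v^2 - 6*v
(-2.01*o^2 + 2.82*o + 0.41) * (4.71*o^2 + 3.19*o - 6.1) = -9.4671*o^4 + 6.8703*o^3 + 23.1879*o^2 - 15.8941*o - 2.501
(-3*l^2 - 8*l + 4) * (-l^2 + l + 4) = 3*l^4 + 5*l^3 - 24*l^2 - 28*l + 16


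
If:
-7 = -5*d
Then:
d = 7/5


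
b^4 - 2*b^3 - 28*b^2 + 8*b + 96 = (b - 6)*(b - 2)*(b + 2)*(b + 4)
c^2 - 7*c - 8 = (c - 8)*(c + 1)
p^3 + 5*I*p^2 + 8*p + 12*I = (p - 2*I)*(p + I)*(p + 6*I)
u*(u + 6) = u^2 + 6*u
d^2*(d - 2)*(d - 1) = d^4 - 3*d^3 + 2*d^2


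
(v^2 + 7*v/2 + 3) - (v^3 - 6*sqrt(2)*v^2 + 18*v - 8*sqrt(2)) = -v^3 + v^2 + 6*sqrt(2)*v^2 - 29*v/2 + 3 + 8*sqrt(2)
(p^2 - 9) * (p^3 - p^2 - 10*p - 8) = p^5 - p^4 - 19*p^3 + p^2 + 90*p + 72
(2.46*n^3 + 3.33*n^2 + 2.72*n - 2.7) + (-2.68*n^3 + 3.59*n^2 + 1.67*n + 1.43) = -0.22*n^3 + 6.92*n^2 + 4.39*n - 1.27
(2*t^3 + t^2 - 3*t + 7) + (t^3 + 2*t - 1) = 3*t^3 + t^2 - t + 6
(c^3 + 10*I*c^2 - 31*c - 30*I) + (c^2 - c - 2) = c^3 + c^2 + 10*I*c^2 - 32*c - 2 - 30*I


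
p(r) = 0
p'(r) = 0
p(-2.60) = 0.00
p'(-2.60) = 0.00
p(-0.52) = 0.00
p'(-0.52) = 0.00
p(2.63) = 0.00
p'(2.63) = 0.00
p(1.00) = 0.00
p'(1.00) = 0.00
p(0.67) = 0.00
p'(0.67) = 0.00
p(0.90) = 0.00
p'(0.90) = 0.00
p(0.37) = 0.00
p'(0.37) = 0.00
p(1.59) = 0.00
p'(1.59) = 0.00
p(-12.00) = 0.00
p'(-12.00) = 0.00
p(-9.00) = 0.00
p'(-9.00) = 0.00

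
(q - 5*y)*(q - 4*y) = q^2 - 9*q*y + 20*y^2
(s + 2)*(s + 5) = s^2 + 7*s + 10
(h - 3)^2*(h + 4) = h^3 - 2*h^2 - 15*h + 36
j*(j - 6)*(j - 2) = j^3 - 8*j^2 + 12*j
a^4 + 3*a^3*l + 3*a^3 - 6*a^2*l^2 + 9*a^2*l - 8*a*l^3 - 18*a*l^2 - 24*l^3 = (a + 3)*(a - 2*l)*(a + l)*(a + 4*l)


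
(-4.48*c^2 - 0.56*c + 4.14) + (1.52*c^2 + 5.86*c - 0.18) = -2.96*c^2 + 5.3*c + 3.96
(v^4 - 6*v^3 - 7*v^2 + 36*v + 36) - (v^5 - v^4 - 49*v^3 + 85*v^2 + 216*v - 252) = -v^5 + 2*v^4 + 43*v^3 - 92*v^2 - 180*v + 288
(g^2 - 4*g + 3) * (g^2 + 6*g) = g^4 + 2*g^3 - 21*g^2 + 18*g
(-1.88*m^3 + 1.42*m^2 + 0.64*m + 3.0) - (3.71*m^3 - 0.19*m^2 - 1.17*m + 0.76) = -5.59*m^3 + 1.61*m^2 + 1.81*m + 2.24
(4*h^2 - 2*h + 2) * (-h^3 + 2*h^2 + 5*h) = -4*h^5 + 10*h^4 + 14*h^3 - 6*h^2 + 10*h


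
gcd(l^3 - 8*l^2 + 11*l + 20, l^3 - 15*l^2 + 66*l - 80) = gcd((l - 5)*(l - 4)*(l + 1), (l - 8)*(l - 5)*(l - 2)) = l - 5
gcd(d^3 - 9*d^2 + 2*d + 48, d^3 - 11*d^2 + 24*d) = d^2 - 11*d + 24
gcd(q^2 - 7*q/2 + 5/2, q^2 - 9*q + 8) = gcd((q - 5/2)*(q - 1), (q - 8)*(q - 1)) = q - 1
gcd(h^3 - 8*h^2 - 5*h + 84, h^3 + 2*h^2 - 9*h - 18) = h + 3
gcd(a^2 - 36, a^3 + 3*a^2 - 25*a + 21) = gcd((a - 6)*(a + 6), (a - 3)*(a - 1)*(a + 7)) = 1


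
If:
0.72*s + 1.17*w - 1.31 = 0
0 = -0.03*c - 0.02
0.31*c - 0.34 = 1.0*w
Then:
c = -0.67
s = 2.71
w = -0.55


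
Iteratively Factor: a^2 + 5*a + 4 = (a + 4)*(a + 1)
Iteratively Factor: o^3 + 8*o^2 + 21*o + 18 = (o + 3)*(o^2 + 5*o + 6) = (o + 3)^2*(o + 2)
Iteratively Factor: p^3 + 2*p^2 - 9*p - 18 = (p + 3)*(p^2 - p - 6) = (p + 2)*(p + 3)*(p - 3)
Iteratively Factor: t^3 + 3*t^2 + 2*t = (t + 1)*(t^2 + 2*t) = t*(t + 1)*(t + 2)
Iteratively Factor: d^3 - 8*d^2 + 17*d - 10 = (d - 1)*(d^2 - 7*d + 10) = (d - 2)*(d - 1)*(d - 5)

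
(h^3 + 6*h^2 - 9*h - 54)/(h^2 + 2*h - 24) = (h^2 - 9)/(h - 4)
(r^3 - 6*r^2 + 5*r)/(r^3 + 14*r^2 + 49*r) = (r^2 - 6*r + 5)/(r^2 + 14*r + 49)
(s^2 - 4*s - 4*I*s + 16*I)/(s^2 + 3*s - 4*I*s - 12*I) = (s - 4)/(s + 3)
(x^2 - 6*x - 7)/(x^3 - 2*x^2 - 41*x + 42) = (x + 1)/(x^2 + 5*x - 6)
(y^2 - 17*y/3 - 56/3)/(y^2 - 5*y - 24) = (y + 7/3)/(y + 3)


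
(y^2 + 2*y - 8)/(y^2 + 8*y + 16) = (y - 2)/(y + 4)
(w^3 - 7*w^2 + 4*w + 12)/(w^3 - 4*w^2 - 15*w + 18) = (w^2 - w - 2)/(w^2 + 2*w - 3)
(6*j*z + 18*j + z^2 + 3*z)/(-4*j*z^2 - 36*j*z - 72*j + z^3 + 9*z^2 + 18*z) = (6*j + z)/(-4*j*z - 24*j + z^2 + 6*z)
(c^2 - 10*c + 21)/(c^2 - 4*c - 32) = (-c^2 + 10*c - 21)/(-c^2 + 4*c + 32)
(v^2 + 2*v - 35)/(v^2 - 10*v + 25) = (v + 7)/(v - 5)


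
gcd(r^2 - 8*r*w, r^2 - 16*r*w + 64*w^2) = r - 8*w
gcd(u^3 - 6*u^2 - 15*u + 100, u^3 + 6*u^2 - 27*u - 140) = u^2 - u - 20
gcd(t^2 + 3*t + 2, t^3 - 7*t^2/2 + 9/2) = t + 1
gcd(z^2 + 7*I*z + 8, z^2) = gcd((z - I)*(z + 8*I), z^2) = 1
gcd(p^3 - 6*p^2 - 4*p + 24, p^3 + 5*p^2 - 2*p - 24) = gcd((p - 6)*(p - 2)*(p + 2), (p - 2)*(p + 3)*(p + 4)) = p - 2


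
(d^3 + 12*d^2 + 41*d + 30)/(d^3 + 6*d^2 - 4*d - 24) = (d^2 + 6*d + 5)/(d^2 - 4)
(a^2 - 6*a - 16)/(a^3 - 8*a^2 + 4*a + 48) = (a - 8)/(a^2 - 10*a + 24)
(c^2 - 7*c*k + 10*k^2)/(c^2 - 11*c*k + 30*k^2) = (c - 2*k)/(c - 6*k)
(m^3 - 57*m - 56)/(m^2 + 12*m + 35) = (m^2 - 7*m - 8)/(m + 5)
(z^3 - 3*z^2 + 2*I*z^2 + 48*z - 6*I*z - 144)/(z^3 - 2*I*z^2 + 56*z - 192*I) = (z - 3)/(z - 4*I)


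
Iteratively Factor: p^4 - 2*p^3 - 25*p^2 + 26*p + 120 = (p + 2)*(p^3 - 4*p^2 - 17*p + 60) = (p - 3)*(p + 2)*(p^2 - p - 20) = (p - 5)*(p - 3)*(p + 2)*(p + 4)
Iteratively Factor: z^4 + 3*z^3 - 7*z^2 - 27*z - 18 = (z + 1)*(z^3 + 2*z^2 - 9*z - 18) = (z + 1)*(z + 3)*(z^2 - z - 6) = (z + 1)*(z + 2)*(z + 3)*(z - 3)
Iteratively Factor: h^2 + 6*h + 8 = (h + 2)*(h + 4)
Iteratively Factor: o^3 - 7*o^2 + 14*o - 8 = (o - 4)*(o^2 - 3*o + 2) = (o - 4)*(o - 1)*(o - 2)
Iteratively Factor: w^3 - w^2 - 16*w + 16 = (w - 4)*(w^2 + 3*w - 4) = (w - 4)*(w + 4)*(w - 1)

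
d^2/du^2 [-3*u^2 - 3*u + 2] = -6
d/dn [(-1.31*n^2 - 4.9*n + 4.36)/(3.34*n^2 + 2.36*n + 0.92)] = (13.2744*n^2 - 31.5352*n - 14.7976)/(11.1556*n^4 + 15.7648*n^3 + 11.7152*n^2 + 4.3424*n + 0.8464)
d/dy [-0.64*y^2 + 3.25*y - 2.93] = 3.25 - 1.28*y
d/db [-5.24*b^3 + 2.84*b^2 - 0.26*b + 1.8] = -15.72*b^2 + 5.68*b - 0.26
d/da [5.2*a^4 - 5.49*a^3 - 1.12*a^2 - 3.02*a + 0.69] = 20.8*a^3 - 16.47*a^2 - 2.24*a - 3.02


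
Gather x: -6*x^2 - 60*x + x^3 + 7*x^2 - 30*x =x^3 + x^2 - 90*x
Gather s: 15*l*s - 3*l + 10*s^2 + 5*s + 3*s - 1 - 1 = -3*l + 10*s^2 + s*(15*l + 8) - 2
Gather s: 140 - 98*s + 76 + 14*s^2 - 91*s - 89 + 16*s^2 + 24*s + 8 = 30*s^2 - 165*s + 135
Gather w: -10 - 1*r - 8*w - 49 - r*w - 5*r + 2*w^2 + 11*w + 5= -6*r + 2*w^2 + w*(3 - r) - 54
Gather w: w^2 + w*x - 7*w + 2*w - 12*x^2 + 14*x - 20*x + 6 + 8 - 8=w^2 + w*(x - 5) - 12*x^2 - 6*x + 6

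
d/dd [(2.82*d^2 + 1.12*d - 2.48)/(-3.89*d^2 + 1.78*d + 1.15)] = (9.3764*d^2 - 12.8084*d + 5.7024)/(15.1321*d^4 - 13.8484*d^3 - 5.7786*d^2 + 4.094*d + 1.3225)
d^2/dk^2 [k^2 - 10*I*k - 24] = 2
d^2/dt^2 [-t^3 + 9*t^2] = 18 - 6*t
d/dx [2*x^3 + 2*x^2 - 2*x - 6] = 6*x^2 + 4*x - 2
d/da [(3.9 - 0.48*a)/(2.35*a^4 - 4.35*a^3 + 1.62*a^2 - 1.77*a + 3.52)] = (3.384*a^4 - 40.836*a^3 + 51.6726*a^2 - 12.636*a + 5.2134)/(5.5225*a^8 - 20.445*a^7 + 26.5365*a^6 - 22.413*a^5 + 34.5674*a^4 - 36.3588*a^3 + 14.5377*a^2 - 12.4608*a + 12.3904)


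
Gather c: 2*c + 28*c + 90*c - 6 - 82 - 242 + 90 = 120*c - 240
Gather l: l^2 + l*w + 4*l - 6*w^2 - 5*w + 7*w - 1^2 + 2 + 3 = l^2 + l*(w + 4) - 6*w^2 + 2*w + 4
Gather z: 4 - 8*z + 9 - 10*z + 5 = 18 - 18*z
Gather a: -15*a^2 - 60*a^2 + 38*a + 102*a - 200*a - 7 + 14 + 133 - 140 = -75*a^2 - 60*a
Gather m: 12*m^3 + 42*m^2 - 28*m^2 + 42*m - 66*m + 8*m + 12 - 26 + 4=12*m^3 + 14*m^2 - 16*m - 10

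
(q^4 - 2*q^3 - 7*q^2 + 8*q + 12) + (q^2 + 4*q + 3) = q^4 - 2*q^3 - 6*q^2 + 12*q + 15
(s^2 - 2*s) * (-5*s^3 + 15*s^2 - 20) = -5*s^5 + 25*s^4 - 30*s^3 - 20*s^2 + 40*s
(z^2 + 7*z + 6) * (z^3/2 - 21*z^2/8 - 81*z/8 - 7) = z^5/2 + 7*z^4/8 - 51*z^3/2 - 749*z^2/8 - 439*z/4 - 42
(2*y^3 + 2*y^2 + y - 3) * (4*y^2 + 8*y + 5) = 8*y^5 + 24*y^4 + 30*y^3 + 6*y^2 - 19*y - 15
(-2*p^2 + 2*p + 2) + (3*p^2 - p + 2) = p^2 + p + 4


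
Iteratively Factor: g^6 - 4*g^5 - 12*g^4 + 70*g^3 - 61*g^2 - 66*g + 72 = (g - 3)*(g^5 - g^4 - 15*g^3 + 25*g^2 + 14*g - 24) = (g - 3)*(g + 4)*(g^4 - 5*g^3 + 5*g^2 + 5*g - 6) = (g - 3)*(g - 2)*(g + 4)*(g^3 - 3*g^2 - g + 3) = (g - 3)*(g - 2)*(g - 1)*(g + 4)*(g^2 - 2*g - 3) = (g - 3)*(g - 2)*(g - 1)*(g + 1)*(g + 4)*(g - 3)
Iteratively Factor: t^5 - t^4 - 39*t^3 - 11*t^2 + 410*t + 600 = (t - 5)*(t^4 + 4*t^3 - 19*t^2 - 106*t - 120) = (t - 5)*(t + 4)*(t^3 - 19*t - 30) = (t - 5)*(t + 2)*(t + 4)*(t^2 - 2*t - 15) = (t - 5)^2*(t + 2)*(t + 4)*(t + 3)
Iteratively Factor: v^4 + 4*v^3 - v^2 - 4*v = (v)*(v^3 + 4*v^2 - v - 4) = v*(v + 4)*(v^2 - 1) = v*(v - 1)*(v + 4)*(v + 1)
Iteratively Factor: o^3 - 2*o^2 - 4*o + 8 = (o + 2)*(o^2 - 4*o + 4) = (o - 2)*(o + 2)*(o - 2)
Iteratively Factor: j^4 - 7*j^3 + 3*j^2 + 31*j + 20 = (j - 5)*(j^3 - 2*j^2 - 7*j - 4) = (j - 5)*(j + 1)*(j^2 - 3*j - 4) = (j - 5)*(j - 4)*(j + 1)*(j + 1)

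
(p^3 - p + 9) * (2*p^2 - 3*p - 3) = 2*p^5 - 3*p^4 - 5*p^3 + 21*p^2 - 24*p - 27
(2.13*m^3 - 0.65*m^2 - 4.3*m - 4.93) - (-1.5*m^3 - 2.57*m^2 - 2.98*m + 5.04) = 3.63*m^3 + 1.92*m^2 - 1.32*m - 9.97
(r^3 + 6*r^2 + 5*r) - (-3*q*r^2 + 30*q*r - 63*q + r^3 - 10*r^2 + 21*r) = 3*q*r^2 - 30*q*r + 63*q + 16*r^2 - 16*r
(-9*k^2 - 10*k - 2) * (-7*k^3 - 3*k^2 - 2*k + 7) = 63*k^5 + 97*k^4 + 62*k^3 - 37*k^2 - 66*k - 14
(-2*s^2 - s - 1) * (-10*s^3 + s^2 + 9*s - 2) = 20*s^5 + 8*s^4 - 9*s^3 - 6*s^2 - 7*s + 2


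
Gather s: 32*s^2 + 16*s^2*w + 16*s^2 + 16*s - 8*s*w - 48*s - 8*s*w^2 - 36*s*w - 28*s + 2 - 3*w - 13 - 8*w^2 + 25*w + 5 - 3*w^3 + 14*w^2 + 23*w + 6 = s^2*(16*w + 48) + s*(-8*w^2 - 44*w - 60) - 3*w^3 + 6*w^2 + 45*w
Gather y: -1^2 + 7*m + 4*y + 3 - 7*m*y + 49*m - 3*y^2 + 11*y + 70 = 56*m - 3*y^2 + y*(15 - 7*m) + 72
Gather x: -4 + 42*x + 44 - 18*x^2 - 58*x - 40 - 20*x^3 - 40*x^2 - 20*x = -20*x^3 - 58*x^2 - 36*x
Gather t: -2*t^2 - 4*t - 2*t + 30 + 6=-2*t^2 - 6*t + 36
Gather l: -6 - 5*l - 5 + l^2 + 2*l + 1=l^2 - 3*l - 10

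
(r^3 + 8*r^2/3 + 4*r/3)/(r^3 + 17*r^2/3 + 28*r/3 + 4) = r/(r + 3)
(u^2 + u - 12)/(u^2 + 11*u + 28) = (u - 3)/(u + 7)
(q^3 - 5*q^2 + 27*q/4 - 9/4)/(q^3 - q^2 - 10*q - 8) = (-q^3 + 5*q^2 - 27*q/4 + 9/4)/(-q^3 + q^2 + 10*q + 8)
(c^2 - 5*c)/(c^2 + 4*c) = (c - 5)/(c + 4)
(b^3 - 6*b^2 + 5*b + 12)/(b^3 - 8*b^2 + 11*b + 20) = (b - 3)/(b - 5)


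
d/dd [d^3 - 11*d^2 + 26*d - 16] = 3*d^2 - 22*d + 26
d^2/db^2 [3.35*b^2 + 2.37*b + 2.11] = 6.70000000000000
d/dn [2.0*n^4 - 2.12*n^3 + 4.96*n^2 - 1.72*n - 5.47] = 8.0*n^3 - 6.36*n^2 + 9.92*n - 1.72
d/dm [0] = 0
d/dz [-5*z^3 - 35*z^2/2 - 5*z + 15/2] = -15*z^2 - 35*z - 5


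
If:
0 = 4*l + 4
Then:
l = -1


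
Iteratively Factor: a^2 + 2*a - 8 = (a - 2)*(a + 4)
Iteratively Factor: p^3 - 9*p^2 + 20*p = (p - 5)*(p^2 - 4*p) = (p - 5)*(p - 4)*(p)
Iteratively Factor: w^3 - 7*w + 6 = (w - 1)*(w^2 + w - 6) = (w - 2)*(w - 1)*(w + 3)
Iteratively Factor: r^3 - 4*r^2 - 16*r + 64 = (r - 4)*(r^2 - 16) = (r - 4)*(r + 4)*(r - 4)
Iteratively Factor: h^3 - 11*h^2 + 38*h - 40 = (h - 2)*(h^2 - 9*h + 20) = (h - 4)*(h - 2)*(h - 5)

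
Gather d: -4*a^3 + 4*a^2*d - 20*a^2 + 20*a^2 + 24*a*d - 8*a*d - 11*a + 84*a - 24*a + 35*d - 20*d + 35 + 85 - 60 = -4*a^3 + 49*a + d*(4*a^2 + 16*a + 15) + 60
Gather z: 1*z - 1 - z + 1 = 0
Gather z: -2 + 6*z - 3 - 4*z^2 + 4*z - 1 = -4*z^2 + 10*z - 6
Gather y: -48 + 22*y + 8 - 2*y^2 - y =-2*y^2 + 21*y - 40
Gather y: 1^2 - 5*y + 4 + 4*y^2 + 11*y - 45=4*y^2 + 6*y - 40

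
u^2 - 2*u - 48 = (u - 8)*(u + 6)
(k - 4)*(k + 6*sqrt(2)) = k^2 - 4*k + 6*sqrt(2)*k - 24*sqrt(2)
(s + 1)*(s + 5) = s^2 + 6*s + 5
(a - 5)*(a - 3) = a^2 - 8*a + 15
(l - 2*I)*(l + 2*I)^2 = l^3 + 2*I*l^2 + 4*l + 8*I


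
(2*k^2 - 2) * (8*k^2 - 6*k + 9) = 16*k^4 - 12*k^3 + 2*k^2 + 12*k - 18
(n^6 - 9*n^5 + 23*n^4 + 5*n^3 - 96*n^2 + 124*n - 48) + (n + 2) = n^6 - 9*n^5 + 23*n^4 + 5*n^3 - 96*n^2 + 125*n - 46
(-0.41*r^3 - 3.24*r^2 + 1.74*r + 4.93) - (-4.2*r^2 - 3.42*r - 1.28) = -0.41*r^3 + 0.96*r^2 + 5.16*r + 6.21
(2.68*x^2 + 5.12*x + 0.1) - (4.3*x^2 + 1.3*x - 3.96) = -1.62*x^2 + 3.82*x + 4.06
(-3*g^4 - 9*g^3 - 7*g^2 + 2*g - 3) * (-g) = 3*g^5 + 9*g^4 + 7*g^3 - 2*g^2 + 3*g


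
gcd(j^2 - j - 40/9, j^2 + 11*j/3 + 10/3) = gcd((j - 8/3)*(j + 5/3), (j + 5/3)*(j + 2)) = j + 5/3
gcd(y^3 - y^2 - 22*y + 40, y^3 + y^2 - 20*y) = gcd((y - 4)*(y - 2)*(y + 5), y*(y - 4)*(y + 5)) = y^2 + y - 20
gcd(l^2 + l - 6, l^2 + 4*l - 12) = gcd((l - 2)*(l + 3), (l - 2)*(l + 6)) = l - 2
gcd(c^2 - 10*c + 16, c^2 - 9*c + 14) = c - 2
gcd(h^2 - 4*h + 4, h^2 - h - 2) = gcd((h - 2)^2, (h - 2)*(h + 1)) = h - 2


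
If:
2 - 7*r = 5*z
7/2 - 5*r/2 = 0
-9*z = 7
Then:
No Solution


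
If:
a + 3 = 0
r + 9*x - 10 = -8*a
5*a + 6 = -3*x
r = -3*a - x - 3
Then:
No Solution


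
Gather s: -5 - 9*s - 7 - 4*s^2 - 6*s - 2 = -4*s^2 - 15*s - 14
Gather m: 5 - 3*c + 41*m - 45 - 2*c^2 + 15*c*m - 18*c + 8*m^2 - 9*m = -2*c^2 - 21*c + 8*m^2 + m*(15*c + 32) - 40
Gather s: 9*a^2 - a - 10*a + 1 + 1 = 9*a^2 - 11*a + 2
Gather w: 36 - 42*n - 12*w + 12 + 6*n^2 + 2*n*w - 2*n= 6*n^2 - 44*n + w*(2*n - 12) + 48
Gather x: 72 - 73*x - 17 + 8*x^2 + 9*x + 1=8*x^2 - 64*x + 56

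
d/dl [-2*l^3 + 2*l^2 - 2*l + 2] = -6*l^2 + 4*l - 2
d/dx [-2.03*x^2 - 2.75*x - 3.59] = -4.06*x - 2.75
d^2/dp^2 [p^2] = 2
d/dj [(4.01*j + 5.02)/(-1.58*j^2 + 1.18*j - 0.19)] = (6.3358*j^2 + 15.8632*j - 6.6855)/(2.4964*j^4 - 3.7288*j^3 + 1.9928*j^2 - 0.4484*j + 0.0361)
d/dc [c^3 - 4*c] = 3*c^2 - 4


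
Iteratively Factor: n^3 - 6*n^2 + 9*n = (n - 3)*(n^2 - 3*n) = n*(n - 3)*(n - 3)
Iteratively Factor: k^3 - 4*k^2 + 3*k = (k - 3)*(k^2 - k) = k*(k - 3)*(k - 1)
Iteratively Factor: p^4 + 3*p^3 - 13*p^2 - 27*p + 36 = (p + 4)*(p^3 - p^2 - 9*p + 9) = (p - 3)*(p + 4)*(p^2 + 2*p - 3) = (p - 3)*(p - 1)*(p + 4)*(p + 3)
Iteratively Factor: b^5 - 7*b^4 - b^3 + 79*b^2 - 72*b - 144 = (b - 3)*(b^4 - 4*b^3 - 13*b^2 + 40*b + 48) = (b - 4)*(b - 3)*(b^3 - 13*b - 12) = (b - 4)*(b - 3)*(b + 3)*(b^2 - 3*b - 4) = (b - 4)^2*(b - 3)*(b + 3)*(b + 1)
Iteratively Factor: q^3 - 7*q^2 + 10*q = (q - 5)*(q^2 - 2*q) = (q - 5)*(q - 2)*(q)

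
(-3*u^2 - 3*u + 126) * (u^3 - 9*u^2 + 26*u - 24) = -3*u^5 + 24*u^4 + 75*u^3 - 1140*u^2 + 3348*u - 3024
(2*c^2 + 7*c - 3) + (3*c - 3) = 2*c^2 + 10*c - 6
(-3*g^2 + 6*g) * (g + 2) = -3*g^3 + 12*g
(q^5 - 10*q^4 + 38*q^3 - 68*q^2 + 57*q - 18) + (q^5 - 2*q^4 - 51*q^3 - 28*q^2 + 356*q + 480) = 2*q^5 - 12*q^4 - 13*q^3 - 96*q^2 + 413*q + 462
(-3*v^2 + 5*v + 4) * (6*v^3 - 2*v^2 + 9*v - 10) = -18*v^5 + 36*v^4 - 13*v^3 + 67*v^2 - 14*v - 40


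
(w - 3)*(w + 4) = w^2 + w - 12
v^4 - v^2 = v^2*(v - 1)*(v + 1)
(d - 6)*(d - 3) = d^2 - 9*d + 18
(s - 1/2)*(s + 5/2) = s^2 + 2*s - 5/4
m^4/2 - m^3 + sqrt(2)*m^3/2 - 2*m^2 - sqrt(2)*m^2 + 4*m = m*(m/2 + sqrt(2))*(m - 2)*(m - sqrt(2))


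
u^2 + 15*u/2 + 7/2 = (u + 1/2)*(u + 7)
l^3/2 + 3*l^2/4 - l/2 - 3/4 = (l/2 + 1/2)*(l - 1)*(l + 3/2)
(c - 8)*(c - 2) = c^2 - 10*c + 16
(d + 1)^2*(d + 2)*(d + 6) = d^4 + 10*d^3 + 29*d^2 + 32*d + 12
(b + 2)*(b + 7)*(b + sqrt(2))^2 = b^4 + 2*sqrt(2)*b^3 + 9*b^3 + 16*b^2 + 18*sqrt(2)*b^2 + 18*b + 28*sqrt(2)*b + 28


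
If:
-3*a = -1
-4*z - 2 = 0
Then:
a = 1/3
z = -1/2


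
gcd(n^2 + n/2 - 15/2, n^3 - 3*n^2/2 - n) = 1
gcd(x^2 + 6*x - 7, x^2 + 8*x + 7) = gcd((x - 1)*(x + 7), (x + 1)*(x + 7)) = x + 7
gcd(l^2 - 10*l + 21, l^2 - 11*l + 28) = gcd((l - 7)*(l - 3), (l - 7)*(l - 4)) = l - 7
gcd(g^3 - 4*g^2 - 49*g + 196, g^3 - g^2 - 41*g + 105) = g + 7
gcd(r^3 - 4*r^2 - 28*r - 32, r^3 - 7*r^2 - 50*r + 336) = r - 8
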